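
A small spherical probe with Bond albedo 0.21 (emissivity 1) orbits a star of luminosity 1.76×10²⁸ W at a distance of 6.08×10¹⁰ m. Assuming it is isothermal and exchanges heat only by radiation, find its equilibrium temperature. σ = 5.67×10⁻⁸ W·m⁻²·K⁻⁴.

T ≈ 1070 K

First find the stellar flux at distance d: S = L/(4πd²) = 1.76×10²⁸/(4π·(6.08×10¹⁰)²) = 3.789×10⁵ W/m².
For an isothermal sphere, absorbed (1−a)S·πr² = emitted σ·4πr²·T⁴, so T⁴ = (1−a)S/(4σ).
T⁴ = 0.790·3.789×10⁵/(4·5.67×10⁻⁸) = 1.320×10¹² K⁴.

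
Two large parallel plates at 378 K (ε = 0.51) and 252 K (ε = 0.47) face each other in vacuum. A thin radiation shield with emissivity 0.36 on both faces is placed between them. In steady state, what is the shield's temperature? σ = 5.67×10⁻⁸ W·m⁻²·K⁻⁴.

In steady state the net flux on the hot side equals that on the cold side.
σ(T₁⁴−T_s⁴)/D₁ = σ(T_s⁴−T₂⁴)/D₂, with D₁ = 1/ε₁+1/ε_s−1 = 3.739, D₂ = 1/ε_s+1/ε₂−1 = 3.905.
Solve for T_s⁴: T_s⁴ = (D₂·T₁⁴ + D₁·T₂⁴)/(D₁+D₂) = 1.240×10¹⁰ K⁴.

T_s ≈ 334 K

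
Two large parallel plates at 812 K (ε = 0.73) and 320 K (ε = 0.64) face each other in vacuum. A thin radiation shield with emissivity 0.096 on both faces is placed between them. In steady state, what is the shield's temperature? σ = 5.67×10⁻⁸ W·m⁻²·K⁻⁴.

T_s ≈ 688 K

In steady state the net flux on the hot side equals that on the cold side.
σ(T₁⁴−T_s⁴)/D₁ = σ(T_s⁴−T₂⁴)/D₂, with D₁ = 1/ε₁+1/ε_s−1 = 10.79, D₂ = 1/ε_s+1/ε₂−1 = 10.98.
Solve for T_s⁴: T_s⁴ = (D₂·T₁⁴ + D₁·T₂⁴)/(D₁+D₂) = 2.245×10¹¹ K⁴.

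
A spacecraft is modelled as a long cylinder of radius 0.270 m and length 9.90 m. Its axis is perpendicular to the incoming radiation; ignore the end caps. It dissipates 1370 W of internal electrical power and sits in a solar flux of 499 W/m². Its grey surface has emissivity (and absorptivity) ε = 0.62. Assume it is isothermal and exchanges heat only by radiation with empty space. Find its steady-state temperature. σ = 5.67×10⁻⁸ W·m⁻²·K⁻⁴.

T ≈ 268 K

At steady state, absorbed solar power + internal power = radiated power.
Absorbed: α·S·A_cross = 0.62·499·5.346 = 1654 W (cross-section 2rL).
Total input = 1654 + 1370 = 3024 W.
Radiated: εσ·A_surf·T⁴ with A_surf = 2πrL = 16.79 m².
T⁴ = 3024/(0.62·5.67×10⁻⁸·16.79) = 5.122×10⁹ K⁴.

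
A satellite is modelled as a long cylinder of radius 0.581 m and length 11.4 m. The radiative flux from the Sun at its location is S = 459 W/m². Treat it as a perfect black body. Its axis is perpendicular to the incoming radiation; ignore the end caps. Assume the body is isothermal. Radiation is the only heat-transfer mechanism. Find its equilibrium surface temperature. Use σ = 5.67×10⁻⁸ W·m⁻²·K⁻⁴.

T ≈ 225 K

At equilibrium, absorbed power = emitted power.
Absorbing cross-section = 2rL = 13.25 m²; emitting surface = 2πrL = 41.62 m² (ratio π).
S·A_cross = εσ·A_surf·T⁴  ⇒  T⁴ = S/(πσ).
T⁴ = 1.00·459/(π·5.67×10⁻⁸) = 2.577×10⁹ K⁴.
T = (2.577×10⁹)^(1/4).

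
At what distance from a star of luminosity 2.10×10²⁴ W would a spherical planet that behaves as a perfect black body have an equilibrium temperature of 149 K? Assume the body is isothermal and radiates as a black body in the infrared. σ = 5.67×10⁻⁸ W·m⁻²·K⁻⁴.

d ≈ 3.87×10¹⁰ m

For an isothermal black-emitting sphere, (1−a)S·πr² = σ·4πr²·T⁴ ⇒ S = 4σT⁴/(1−a).
S = 4·5.67×10⁻⁸·(149)⁴/1.00 = 111.8 W/m².
Flux falls as S = L/(4πd²), so d = √(L/(4πS)) = √(2.10×10²⁴/(4π·111.8)).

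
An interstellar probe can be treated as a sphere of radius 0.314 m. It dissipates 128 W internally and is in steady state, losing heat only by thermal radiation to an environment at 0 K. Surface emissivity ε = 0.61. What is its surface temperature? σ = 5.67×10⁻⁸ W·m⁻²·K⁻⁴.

T ≈ 234 K

Steady state: internal power = radiated power, P = εσA T⁴.
Radiating area A = 4πr² = 1.239 m².
T⁴ = P/(εσA) = 128/(0.61·5.67×10⁻⁸·1.239) = 2.987×10⁹ K⁴.
T = (2.987×10⁹)^(1/4).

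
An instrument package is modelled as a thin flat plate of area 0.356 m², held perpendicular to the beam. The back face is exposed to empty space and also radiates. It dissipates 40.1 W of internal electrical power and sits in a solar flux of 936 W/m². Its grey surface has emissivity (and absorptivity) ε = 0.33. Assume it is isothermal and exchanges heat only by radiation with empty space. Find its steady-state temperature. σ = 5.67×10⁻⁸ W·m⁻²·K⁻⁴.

T ≈ 326 K

At steady state, absorbed solar power + internal power = radiated power.
Absorbed: α·S·A_cross = 0.33·936·0.3560 = 110.0 W (cross-section A).
Total input = 110.0 + 40.1 = 150.1 W.
Radiated: εσ·A_surf·T⁴ with A_surf = 2A = 0.7120 m².
T⁴ = 150.1/(0.33·5.67×10⁻⁸·0.7120) = 1.126×10¹⁰ K⁴.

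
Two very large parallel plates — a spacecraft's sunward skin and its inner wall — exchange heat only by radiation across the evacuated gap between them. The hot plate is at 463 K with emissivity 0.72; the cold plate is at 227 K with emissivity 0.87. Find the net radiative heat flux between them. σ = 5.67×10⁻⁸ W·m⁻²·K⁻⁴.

For two infinite grey parallel plates, q = σ(T₁⁴ − T₂⁴)/(1/ε₁ + 1/ε₂ − 1).
T₁⁴ − T₂⁴ = 4.595×10¹⁰ − 2.655×10⁹ = 4.330×10¹⁰ K⁴.
1/ε₁ + 1/ε₂ − 1 = 1.389 + 1.149 − 1 = 1.538.
q = 5.67×10⁻⁸ × 4.330×10¹⁰ / 1.538.

q ≈ 1600 W/m²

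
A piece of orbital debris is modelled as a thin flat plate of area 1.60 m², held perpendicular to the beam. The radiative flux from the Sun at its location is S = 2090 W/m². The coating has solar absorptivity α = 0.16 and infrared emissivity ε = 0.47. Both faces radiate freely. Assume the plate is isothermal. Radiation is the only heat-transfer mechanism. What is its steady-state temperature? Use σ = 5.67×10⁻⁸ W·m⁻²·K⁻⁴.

T ≈ 281 K

At equilibrium, absorbed power = emitted power.
Absorbing cross-section = A = 1.600 m²; emitting surface = 2A = 3.200 m² (ratio 2).
αS·A_cross = εσ·A_surf·T⁴  ⇒  T⁴ = αS/(ε·2σ).
T⁴ = 0.160·2090/(0.47·2·5.67×10⁻⁸) = 6.274×10⁹ K⁴.
T = (6.274×10⁹)^(1/4).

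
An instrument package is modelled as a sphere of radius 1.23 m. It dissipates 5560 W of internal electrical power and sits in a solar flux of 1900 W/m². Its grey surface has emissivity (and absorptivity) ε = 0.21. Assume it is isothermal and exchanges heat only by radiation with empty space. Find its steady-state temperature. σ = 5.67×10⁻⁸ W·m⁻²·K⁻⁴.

At steady state, absorbed solar power + internal power = radiated power.
Absorbed: α·S·A_cross = 0.21·1900·4.753 = 1896 W (cross-section πr²).
Total input = 1896 + 5560 = 7456 W.
Radiated: εσ·A_surf·T⁴ with A_surf = 4πr² = 19.01 m².
T⁴ = 7456/(0.21·5.67×10⁻⁸·19.01) = 3.294×10¹⁰ K⁴.

T ≈ 426 K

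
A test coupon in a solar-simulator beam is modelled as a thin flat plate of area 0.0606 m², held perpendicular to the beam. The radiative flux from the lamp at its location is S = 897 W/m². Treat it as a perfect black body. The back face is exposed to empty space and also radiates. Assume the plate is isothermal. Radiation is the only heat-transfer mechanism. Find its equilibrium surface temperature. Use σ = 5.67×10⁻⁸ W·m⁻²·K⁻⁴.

At equilibrium, absorbed power = emitted power.
Absorbing cross-section = A = 0.06060 m²; emitting surface = 2A = 0.1212 m² (ratio 2).
S·A_cross = εσ·A_surf·T⁴  ⇒  T⁴ = S/(2σ).
T⁴ = 1.00·897/(2·5.67×10⁻⁸) = 7.910×10⁹ K⁴.
T = (7.910×10⁹)^(1/4).

T ≈ 298 K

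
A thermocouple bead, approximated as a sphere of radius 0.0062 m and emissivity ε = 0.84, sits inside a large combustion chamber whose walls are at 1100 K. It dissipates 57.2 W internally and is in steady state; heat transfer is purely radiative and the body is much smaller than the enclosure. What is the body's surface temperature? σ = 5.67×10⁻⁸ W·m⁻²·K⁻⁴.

T ≈ 1410 K

For a small grey body in a large enclosure, net radiated power = εσA(T⁴ − T_w⁴).
Steady state: P = εσA(T⁴ − T_w⁴) with A = 4πr² = 4.831×10⁻⁴ m².
T⁴ = P/(εσA) + T_w⁴ = 57.2/(0.84·5.67×10⁻⁸·4.831×10⁻⁴) + (1100)⁴
    = 2.486×10¹² + 1.464×10¹² = 3.950×10¹² K⁴.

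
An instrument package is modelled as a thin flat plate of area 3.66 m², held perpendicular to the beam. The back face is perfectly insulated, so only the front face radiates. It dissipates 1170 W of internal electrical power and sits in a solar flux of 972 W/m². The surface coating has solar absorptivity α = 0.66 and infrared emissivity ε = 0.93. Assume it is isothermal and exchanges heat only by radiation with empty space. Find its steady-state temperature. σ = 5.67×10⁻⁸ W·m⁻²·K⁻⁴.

At steady state, absorbed solar power + internal power = radiated power.
Absorbed: α·S·A_cross = 0.66·972·3.660 = 2348 W (cross-section A).
Total input = 2348 + 1170 = 3518 W.
Radiated: εσ·A_surf·T⁴ with A_surf = A = 3.660 m².
T⁴ = 3518/(0.93·5.67×10⁻⁸·3.660) = 1.823×10¹⁰ K⁴.

T ≈ 367 K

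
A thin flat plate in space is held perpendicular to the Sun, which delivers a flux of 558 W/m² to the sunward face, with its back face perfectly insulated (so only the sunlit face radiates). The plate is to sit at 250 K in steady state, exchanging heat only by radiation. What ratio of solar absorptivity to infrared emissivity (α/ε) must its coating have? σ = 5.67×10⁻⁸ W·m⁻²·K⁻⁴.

Balance: αS·A = εσ·1A·T⁴ ⇒ α/ε = σT⁴/S.
α/ε = 5.67×10⁻⁸·(250)⁴/558 = 5.67×10⁻⁸·3.906×10⁹/558.

α/ε ≈ 0.397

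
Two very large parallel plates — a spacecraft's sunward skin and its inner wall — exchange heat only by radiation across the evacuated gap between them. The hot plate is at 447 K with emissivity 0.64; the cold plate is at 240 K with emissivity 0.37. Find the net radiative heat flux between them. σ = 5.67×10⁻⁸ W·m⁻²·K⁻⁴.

For two infinite grey parallel plates, q = σ(T₁⁴ − T₂⁴)/(1/ε₁ + 1/ε₂ − 1).
T₁⁴ − T₂⁴ = 3.992×10¹⁰ − 3.318×10⁹ = 3.661×10¹⁰ K⁴.
1/ε₁ + 1/ε₂ − 1 = 1.562 + 2.703 − 1 = 3.265.
q = 5.67×10⁻⁸ × 3.661×10¹⁰ / 3.265.

q ≈ 636 W/m²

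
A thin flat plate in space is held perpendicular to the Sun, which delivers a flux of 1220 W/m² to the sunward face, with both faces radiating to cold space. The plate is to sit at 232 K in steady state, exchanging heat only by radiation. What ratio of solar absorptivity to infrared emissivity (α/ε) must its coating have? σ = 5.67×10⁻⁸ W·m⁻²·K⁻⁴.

α/ε ≈ 0.269

Balance: αS·A = εσ·2A·T⁴ ⇒ α/ε = 2σT⁴/S.
α/ε = 2·5.67×10⁻⁸·(232)⁴/1220 = 2·5.67×10⁻⁸·2.897×10⁹/1220.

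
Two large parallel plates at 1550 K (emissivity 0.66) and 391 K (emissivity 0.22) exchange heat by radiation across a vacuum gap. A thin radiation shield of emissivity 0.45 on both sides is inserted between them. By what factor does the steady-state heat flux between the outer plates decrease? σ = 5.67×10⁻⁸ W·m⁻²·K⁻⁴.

factor ≈ 1.68

Without shield: q₀ = σΔ(T⁴)/(1/ε₁+1/ε₂−1) with denominator 5.061.
With shield the two gaps are in series; the resistances add: (1/ε₁+1/ε_s−1)+(1/ε_s+1/ε₂−1) = 2.737+5.768 = 8.505.
Heat-flux ratio q₀/q = 8.505/5.061.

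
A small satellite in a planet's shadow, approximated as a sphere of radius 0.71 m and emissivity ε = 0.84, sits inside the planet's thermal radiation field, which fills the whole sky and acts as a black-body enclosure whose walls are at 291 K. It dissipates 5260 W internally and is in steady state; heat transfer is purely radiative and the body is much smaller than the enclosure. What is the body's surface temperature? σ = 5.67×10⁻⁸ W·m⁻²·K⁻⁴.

For a small grey body in a large enclosure, net radiated power = εσA(T⁴ − T_w⁴).
Steady state: P = εσA(T⁴ − T_w⁴) with A = 4πr² = 6.335 m².
T⁴ = P/(εσA) + T_w⁴ = 5260/(0.84·5.67×10⁻⁸·6.335) + (291)⁴
    = 1.743×10¹⁰ + 7.171×10⁹ = 2.460×10¹⁰ K⁴.

T ≈ 396 K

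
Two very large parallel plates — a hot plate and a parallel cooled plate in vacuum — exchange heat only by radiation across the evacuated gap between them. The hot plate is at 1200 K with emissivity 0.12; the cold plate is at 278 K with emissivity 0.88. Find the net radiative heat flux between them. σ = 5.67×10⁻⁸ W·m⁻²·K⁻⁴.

q ≈ 13800 W/m²

For two infinite grey parallel plates, q = σ(T₁⁴ − T₂⁴)/(1/ε₁ + 1/ε₂ − 1).
T₁⁴ − T₂⁴ = 2.074×10¹² − 5.973×10⁹ = 2.068×10¹² K⁴.
1/ε₁ + 1/ε₂ − 1 = 8.333 + 1.136 − 1 = 8.470.
q = 5.67×10⁻⁸ × 2.068×10¹² / 8.470.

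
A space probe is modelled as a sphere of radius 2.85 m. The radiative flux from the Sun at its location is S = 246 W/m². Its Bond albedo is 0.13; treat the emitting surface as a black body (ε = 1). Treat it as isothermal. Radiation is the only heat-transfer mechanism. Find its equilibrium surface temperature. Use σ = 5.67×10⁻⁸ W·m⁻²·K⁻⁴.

T ≈ 175 K

At equilibrium, absorbed power = emitted power.
Absorbing cross-section = πr² = 25.52 m²; emitting surface = 4πr² = 102.1 m² (ratio 4).
(1−a)S·A_cross = εσ·A_surf·T⁴  ⇒  T⁴ = (1−a)S/(4σ).
T⁴ = 0.870·246/(4·5.67×10⁻⁸) = 9.437×10⁸ K⁴.
T = (9.437×10⁸)^(1/4).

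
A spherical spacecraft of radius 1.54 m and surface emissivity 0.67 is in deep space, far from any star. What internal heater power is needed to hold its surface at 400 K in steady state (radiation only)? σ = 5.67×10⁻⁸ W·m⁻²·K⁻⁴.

P ≈ 29000 W

P = εσ·4πr²·T⁴.
4πr² = 29.80 m²; T⁴ = 2.560×10¹⁰ K⁴.
P = 0.67·5.67×10⁻⁸·29.80·2.560×10¹⁰.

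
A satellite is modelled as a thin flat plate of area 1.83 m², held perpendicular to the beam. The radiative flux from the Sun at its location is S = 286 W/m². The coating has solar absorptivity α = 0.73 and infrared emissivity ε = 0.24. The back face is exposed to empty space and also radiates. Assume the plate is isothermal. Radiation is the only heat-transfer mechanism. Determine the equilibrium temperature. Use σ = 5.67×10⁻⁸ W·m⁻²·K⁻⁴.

At equilibrium, absorbed power = emitted power.
Absorbing cross-section = A = 1.830 m²; emitting surface = 2A = 3.660 m² (ratio 2).
αS·A_cross = εσ·A_surf·T⁴  ⇒  T⁴ = αS/(ε·2σ).
T⁴ = 0.730·286/(0.24·2·5.67×10⁻⁸) = 7.671×10⁹ K⁴.
T = (7.671×10⁹)^(1/4).

T ≈ 296 K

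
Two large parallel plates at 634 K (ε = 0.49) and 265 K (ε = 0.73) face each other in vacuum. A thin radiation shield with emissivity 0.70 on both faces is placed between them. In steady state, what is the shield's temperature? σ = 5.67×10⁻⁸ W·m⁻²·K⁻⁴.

T_s ≈ 516 K

In steady state the net flux on the hot side equals that on the cold side.
σ(T₁⁴−T_s⁴)/D₁ = σ(T_s⁴−T₂⁴)/D₂, with D₁ = 1/ε₁+1/ε_s−1 = 2.469, D₂ = 1/ε_s+1/ε₂−1 = 1.798.
Solve for T_s⁴: T_s⁴ = (D₂·T₁⁴ + D₁·T₂⁴)/(D₁+D₂) = 7.094×10¹⁰ K⁴.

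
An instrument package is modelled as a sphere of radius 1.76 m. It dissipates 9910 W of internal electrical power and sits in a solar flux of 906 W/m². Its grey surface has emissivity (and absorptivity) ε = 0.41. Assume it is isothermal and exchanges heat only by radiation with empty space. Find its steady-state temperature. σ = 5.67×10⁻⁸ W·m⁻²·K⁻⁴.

T ≈ 350 K

At steady state, absorbed solar power + internal power = radiated power.
Absorbed: α·S·A_cross = 0.41·906·9.731 = 3615 W (cross-section πr²).
Total input = 3615 + 9910 = 13520 W.
Radiated: εσ·A_surf·T⁴ with A_surf = 4πr² = 38.93 m².
T⁴ = 13520/(0.41·5.67×10⁻⁸·38.93) = 1.495×10¹⁰ K⁴.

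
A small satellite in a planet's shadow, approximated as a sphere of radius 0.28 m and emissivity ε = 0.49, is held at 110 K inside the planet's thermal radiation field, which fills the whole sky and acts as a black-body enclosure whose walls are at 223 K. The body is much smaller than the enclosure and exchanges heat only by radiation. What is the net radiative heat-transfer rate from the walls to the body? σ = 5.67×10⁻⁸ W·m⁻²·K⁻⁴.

P_net ≈ 63.7 W

For a small grey body in a large enclosure: P_net = εσA(T_body⁴ − T_wall⁴).
A = 4πr² = 0.9852 m²; T_body⁴ − T_wall⁴ = 1.464×10⁸ − 2.473×10⁹ = -2.327×10⁹ K⁴.
|P_net| = 0.49·5.67×10⁻⁸·0.9852·2.327×10⁹.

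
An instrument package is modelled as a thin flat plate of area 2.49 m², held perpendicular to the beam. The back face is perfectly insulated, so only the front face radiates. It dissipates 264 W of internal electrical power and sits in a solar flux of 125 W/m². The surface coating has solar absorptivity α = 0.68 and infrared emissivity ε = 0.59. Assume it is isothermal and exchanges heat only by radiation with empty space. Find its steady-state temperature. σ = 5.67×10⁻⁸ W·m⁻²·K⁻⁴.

At steady state, absorbed solar power + internal power = radiated power.
Absorbed: α·S·A_cross = 0.68·125·2.490 = 211.7 W (cross-section A).
Total input = 211.7 + 264 = 475.6 W.
Radiated: εσ·A_surf·T⁴ with A_surf = A = 2.490 m².
T⁴ = 475.6/(0.59·5.67×10⁻⁸·2.490) = 5.710×10⁹ K⁴.

T ≈ 275 K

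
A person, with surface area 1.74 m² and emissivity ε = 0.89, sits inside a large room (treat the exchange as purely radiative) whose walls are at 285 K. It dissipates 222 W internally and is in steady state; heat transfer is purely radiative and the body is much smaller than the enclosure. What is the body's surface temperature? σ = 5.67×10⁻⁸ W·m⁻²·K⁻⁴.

For a small grey body in a large enclosure, net radiated power = εσA(T⁴ − T_w⁴).
Steady state: P = εσA(T⁴ − T_w⁴) with A = 1.74 m².
T⁴ = P/(εσA) + T_w⁴ = 222/(0.89·5.67×10⁻⁸·1.740) + (285)⁴
    = 2.528×10⁹ + 6.598×10⁹ = 9.126×10⁹ K⁴.

T ≈ 309 K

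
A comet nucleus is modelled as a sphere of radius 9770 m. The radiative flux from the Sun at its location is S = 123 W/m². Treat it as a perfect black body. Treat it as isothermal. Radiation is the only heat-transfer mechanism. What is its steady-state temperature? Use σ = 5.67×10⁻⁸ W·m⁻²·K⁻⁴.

At equilibrium, absorbed power = emitted power.
Absorbing cross-section = πr² = 2.999×10⁸ m²; emitting surface = 4πr² = 1.199×10⁹ m² (ratio 4).
S·A_cross = εσ·A_surf·T⁴  ⇒  T⁴ = S/(4σ).
T⁴ = 1.00·123/(4·5.67×10⁻⁸) = 5.423×10⁸ K⁴.
T = (5.423×10⁸)^(1/4).

T ≈ 153 K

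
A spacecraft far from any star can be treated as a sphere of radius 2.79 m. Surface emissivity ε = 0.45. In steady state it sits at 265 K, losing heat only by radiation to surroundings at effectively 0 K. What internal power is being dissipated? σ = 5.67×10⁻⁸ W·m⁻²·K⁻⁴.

P ≈ 12300 W

Steady state: P = εσA T⁴.
A = 4πr² = 97.82 m²; T⁴ = (265)⁴ = 4.932×10⁹ K⁴.
P = 0.45 × 5.67×10⁻⁸ × 97.82 × 4.932×10⁹.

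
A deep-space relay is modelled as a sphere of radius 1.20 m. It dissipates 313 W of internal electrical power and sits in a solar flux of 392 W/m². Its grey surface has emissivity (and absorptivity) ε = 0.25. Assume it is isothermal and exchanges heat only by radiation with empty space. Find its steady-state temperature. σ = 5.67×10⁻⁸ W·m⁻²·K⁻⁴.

At steady state, absorbed solar power + internal power = radiated power.
Absorbed: α·S·A_cross = 0.25·392·4.524 = 443.3 W (cross-section πr²).
Total input = 443.3 + 313 = 756.3 W.
Radiated: εσ·A_surf·T⁴ with A_surf = 4πr² = 18.10 m².
T⁴ = 756.3/(0.25·5.67×10⁻⁸·18.10) = 2.949×10⁹ K⁴.

T ≈ 233 K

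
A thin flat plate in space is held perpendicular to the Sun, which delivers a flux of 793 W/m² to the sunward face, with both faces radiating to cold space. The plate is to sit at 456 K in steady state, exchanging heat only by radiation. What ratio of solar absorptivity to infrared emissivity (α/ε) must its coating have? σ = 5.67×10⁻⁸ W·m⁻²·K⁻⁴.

α/ε ≈ 6.18

Balance: αS·A = εσ·2A·T⁴ ⇒ α/ε = 2σT⁴/S.
α/ε = 2·5.67×10⁻⁸·(456)⁴/793 = 2·5.67×10⁻⁸·4.324×10¹⁰/793.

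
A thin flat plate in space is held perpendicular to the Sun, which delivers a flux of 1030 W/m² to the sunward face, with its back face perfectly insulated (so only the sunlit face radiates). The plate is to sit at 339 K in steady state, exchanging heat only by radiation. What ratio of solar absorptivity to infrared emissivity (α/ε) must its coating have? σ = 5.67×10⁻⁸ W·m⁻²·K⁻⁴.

α/ε ≈ 0.727

Balance: αS·A = εσ·1A·T⁴ ⇒ α/ε = σT⁴/S.
α/ε = 5.67×10⁻⁸·(339)⁴/1030 = 5.67×10⁻⁸·1.321×10¹⁰/1030.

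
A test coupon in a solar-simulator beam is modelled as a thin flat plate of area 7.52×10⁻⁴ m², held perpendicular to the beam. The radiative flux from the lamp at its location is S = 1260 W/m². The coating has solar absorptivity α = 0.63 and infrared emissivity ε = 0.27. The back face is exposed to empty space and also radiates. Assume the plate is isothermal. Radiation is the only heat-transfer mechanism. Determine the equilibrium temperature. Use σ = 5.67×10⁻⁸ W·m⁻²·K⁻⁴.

At equilibrium, absorbed power = emitted power.
Absorbing cross-section = A = 7.520×10⁻⁴ m²; emitting surface = 2A = 0.001504 m² (ratio 2).
αS·A_cross = εσ·A_surf·T⁴  ⇒  T⁴ = αS/(ε·2σ).
T⁴ = 0.630·1260/(0.27·2·5.67×10⁻⁸) = 2.593×10¹⁰ K⁴.
T = (2.593×10¹⁰)^(1/4).

T ≈ 401 K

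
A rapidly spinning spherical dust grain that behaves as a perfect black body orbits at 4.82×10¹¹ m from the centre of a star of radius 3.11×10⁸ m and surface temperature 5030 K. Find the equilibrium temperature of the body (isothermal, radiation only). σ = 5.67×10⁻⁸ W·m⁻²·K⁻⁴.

The star's surface emits σT_*⁴; at distance d the flux is S = σT_*⁴(R_*/d)².
S = 5.67×10⁻⁸·(5030)⁴·(3.11×10⁸/4.82×10¹¹)² = 15.11 W/m².
For an isothermal sphere T⁴ = (1−a)S/(4σ) = 6.663×10⁷ K⁴.

T ≈ 90.3 K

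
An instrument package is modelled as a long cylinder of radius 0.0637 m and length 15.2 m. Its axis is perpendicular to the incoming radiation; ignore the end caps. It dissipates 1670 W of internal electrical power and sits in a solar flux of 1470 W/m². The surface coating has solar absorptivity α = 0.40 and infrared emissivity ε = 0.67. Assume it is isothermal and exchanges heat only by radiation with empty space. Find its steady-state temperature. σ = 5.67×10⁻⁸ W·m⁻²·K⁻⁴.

T ≈ 332 K

At steady state, absorbed solar power + internal power = radiated power.
Absorbed: α·S·A_cross = 0.40·1470·1.936 = 1139 W (cross-section 2rL).
Total input = 1139 + 1670 = 2809 W.
Radiated: εσ·A_surf·T⁴ with A_surf = 2πrL = 6.084 m².
T⁴ = 2809/(0.67·5.67×10⁻⁸·6.084) = 1.215×10¹⁰ K⁴.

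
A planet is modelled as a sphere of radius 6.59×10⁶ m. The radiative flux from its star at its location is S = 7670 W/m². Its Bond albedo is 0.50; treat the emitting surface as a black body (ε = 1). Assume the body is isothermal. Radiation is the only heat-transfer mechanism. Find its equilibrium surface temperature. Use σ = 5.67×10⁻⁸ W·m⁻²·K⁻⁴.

At equilibrium, absorbed power = emitted power.
Absorbing cross-section = πr² = 1.364×10¹⁴ m²; emitting surface = 4πr² = 5.457×10¹⁴ m² (ratio 4).
(1−a)S·A_cross = εσ·A_surf·T⁴  ⇒  T⁴ = (1−a)S/(4σ).
T⁴ = 0.500·7670/(4·5.67×10⁻⁸) = 1.691×10¹⁰ K⁴.
T = (1.691×10¹⁰)^(1/4).

T ≈ 361 K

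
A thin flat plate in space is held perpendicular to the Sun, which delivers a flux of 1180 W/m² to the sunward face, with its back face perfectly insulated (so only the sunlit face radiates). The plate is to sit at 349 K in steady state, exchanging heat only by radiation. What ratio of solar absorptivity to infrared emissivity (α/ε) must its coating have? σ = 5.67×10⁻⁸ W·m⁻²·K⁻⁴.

α/ε ≈ 0.713

Balance: αS·A = εσ·1A·T⁴ ⇒ α/ε = σT⁴/S.
α/ε = 5.67×10⁻⁸·(349)⁴/1180 = 5.67×10⁻⁸·1.484×10¹⁰/1180.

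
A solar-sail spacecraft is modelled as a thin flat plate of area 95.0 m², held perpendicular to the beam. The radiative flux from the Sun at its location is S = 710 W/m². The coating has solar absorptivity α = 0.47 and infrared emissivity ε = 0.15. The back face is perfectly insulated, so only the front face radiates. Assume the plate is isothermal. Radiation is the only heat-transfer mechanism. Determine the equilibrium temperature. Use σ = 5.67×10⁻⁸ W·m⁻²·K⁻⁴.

T ≈ 445 K

At equilibrium, absorbed power = emitted power.
Absorbing cross-section = A = 95.00 m²; emitting surface = A = 95.00 m² (ratio 1).
αS·A_cross = εσ·A_surf·T⁴  ⇒  T⁴ = αS/(ε·1σ).
T⁴ = 0.470·710/(0.15·1·5.67×10⁻⁸) = 3.924×10¹⁰ K⁴.
T = (3.924×10¹⁰)^(1/4).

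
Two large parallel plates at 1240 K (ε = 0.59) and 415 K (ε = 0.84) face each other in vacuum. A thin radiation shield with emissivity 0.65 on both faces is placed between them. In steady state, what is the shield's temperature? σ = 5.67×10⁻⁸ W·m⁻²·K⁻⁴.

T_s ≈ 1010 K

In steady state the net flux on the hot side equals that on the cold side.
σ(T₁⁴−T_s⁴)/D₁ = σ(T_s⁴−T₂⁴)/D₂, with D₁ = 1/ε₁+1/ε_s−1 = 2.233, D₂ = 1/ε_s+1/ε₂−1 = 1.729.
Solve for T_s⁴: T_s⁴ = (D₂·T₁⁴ + D₁·T₂⁴)/(D₁+D₂) = 1.048×10¹² K⁴.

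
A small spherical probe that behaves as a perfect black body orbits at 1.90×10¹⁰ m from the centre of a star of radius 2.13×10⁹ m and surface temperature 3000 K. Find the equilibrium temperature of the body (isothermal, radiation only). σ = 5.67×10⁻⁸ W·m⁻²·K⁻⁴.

T ≈ 710 K

The star's surface emits σT_*⁴; at distance d the flux is S = σT_*⁴(R_*/d)².
S = 5.67×10⁻⁸·(3000)⁴·(2.13×10⁹/1.90×10¹⁰)² = 57720 W/m².
For an isothermal sphere T⁴ = (1−a)S/(4σ) = 2.545×10¹¹ K⁴.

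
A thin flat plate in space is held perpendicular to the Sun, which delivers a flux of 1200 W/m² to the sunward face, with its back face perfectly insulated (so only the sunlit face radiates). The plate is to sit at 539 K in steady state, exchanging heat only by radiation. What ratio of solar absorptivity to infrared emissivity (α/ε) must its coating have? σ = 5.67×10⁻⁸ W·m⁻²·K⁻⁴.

α/ε ≈ 3.99

Balance: αS·A = εσ·1A·T⁴ ⇒ α/ε = σT⁴/S.
α/ε = 5.67×10⁻⁸·(539)⁴/1200 = 5.67×10⁻⁸·8.440×10¹⁰/1200.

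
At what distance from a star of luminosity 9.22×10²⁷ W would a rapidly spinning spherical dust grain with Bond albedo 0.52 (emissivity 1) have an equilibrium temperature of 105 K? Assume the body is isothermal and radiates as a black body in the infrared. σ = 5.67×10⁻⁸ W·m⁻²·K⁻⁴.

For an isothermal black-emitting sphere, (1−a)S·πr² = σ·4πr²·T⁴ ⇒ S = 4σT⁴/(1−a).
S = 4·5.67×10⁻⁸·(105)⁴/0.480 = 57.43 W/m².
Flux falls as S = L/(4πd²), so d = √(L/(4πS)) = √(9.22×10²⁷/(4π·57.43)).

d ≈ 3.57×10¹² m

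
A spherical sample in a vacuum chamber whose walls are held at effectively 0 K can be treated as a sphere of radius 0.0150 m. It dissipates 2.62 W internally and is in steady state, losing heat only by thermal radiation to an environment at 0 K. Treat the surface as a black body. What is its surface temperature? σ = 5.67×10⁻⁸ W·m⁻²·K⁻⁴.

T ≈ 358 K

Steady state: internal power = radiated power, P = εσA T⁴.
Radiating area A = 4πr² = 0.002827 m².
T⁴ = P/(εσA) = 2.62/(1.0·5.67×10⁻⁸·0.002827) = 1.634×10¹⁰ K⁴.
T = (1.634×10¹⁰)^(1/4).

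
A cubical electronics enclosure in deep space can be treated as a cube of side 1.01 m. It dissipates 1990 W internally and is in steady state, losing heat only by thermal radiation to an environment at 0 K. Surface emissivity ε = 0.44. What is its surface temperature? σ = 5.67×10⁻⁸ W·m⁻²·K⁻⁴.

T ≈ 338 K

Steady state: internal power = radiated power, P = εσA T⁴.
Radiating area A = 6L² = 6.121 m².
T⁴ = P/(εσA) = 1990/(0.44·5.67×10⁻⁸·6.121) = 1.303×10¹⁰ K⁴.
T = (1.303×10¹⁰)^(1/4).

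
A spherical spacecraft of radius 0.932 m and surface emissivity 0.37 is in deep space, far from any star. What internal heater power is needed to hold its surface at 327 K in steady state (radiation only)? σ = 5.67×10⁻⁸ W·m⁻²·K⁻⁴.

P = εσ·4πr²·T⁴.
4πr² = 10.92 m²; T⁴ = 1.143×10¹⁰ K⁴.
P = 0.37·5.67×10⁻⁸·10.92·1.143×10¹⁰.

P ≈ 2620 W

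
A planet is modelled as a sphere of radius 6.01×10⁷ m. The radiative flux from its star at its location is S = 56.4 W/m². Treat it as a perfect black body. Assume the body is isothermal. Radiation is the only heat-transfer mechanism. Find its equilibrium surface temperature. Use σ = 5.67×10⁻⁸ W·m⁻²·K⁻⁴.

T ≈ 126 K

At equilibrium, absorbed power = emitted power.
Absorbing cross-section = πr² = 1.135×10¹⁶ m²; emitting surface = 4πr² = 4.539×10¹⁶ m² (ratio 4).
S·A_cross = εσ·A_surf·T⁴  ⇒  T⁴ = S/(4σ).
T⁴ = 1.00·56.4/(4·5.67×10⁻⁸) = 2.487×10⁸ K⁴.
T = (2.487×10⁸)^(1/4).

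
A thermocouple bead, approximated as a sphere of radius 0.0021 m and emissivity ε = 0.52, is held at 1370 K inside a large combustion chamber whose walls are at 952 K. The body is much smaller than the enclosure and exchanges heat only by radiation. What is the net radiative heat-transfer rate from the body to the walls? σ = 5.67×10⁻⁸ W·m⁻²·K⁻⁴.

For a small grey body in a large enclosure: P_net = εσA(T_body⁴ − T_wall⁴).
A = 4πr² = 5.542×10⁻⁵ m²; T_body⁴ − T_wall⁴ = 3.523×10¹² − 8.214×10¹¹ = 2.701×10¹² K⁴.
|P_net| = 0.52·5.67×10⁻⁸·5.542×10⁻⁵·2.701×10¹².

P_net ≈ 4.41 W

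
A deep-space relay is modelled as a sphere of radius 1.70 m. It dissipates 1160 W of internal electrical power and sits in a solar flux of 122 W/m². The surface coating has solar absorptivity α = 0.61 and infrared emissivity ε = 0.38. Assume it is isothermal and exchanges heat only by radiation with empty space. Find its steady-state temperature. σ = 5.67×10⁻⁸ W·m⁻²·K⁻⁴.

At steady state, absorbed solar power + internal power = radiated power.
Absorbed: α·S·A_cross = 0.61·122·9.079 = 675.7 W (cross-section πr²).
Total input = 675.7 + 1160 = 1836 W.
Radiated: εσ·A_surf·T⁴ with A_surf = 4πr² = 36.32 m².
T⁴ = 1836/(0.38·5.67×10⁻⁸·36.32) = 2.346×10⁹ K⁴.

T ≈ 220 K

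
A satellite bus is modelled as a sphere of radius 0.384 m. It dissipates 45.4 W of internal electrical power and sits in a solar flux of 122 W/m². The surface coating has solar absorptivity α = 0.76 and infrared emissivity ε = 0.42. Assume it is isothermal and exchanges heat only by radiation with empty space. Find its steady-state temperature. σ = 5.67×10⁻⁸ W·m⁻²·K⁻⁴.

At steady state, absorbed solar power + internal power = radiated power.
Absorbed: α·S·A_cross = 0.76·122·0.4632 = 42.95 W (cross-section πr²).
Total input = 42.95 + 45.4 = 88.35 W.
Radiated: εσ·A_surf·T⁴ with A_surf = 4πr² = 1.853 m².
T⁴ = 88.35/(0.42·5.67×10⁻⁸·1.853) = 2.002×10⁹ K⁴.

T ≈ 212 K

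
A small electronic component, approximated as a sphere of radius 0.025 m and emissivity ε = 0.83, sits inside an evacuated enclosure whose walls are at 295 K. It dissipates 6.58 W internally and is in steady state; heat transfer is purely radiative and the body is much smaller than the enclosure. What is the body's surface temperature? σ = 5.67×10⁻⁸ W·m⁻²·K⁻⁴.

T ≈ 399 K

For a small grey body in a large enclosure, net radiated power = εσA(T⁴ − T_w⁴).
Steady state: P = εσA(T⁴ − T_w⁴) with A = 4πr² = 0.007854 m².
T⁴ = P/(εσA) + T_w⁴ = 6.58/(0.83·5.67×10⁻⁸·0.007854) + (295)⁴
    = 1.780×10¹⁰ + 7.573×10⁹ = 2.538×10¹⁰ K⁴.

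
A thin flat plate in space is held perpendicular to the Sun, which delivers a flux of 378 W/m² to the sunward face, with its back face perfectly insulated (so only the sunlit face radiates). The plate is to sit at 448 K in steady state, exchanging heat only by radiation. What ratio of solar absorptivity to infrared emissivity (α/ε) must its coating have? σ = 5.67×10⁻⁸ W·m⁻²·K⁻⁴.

α/ε ≈ 6.04

Balance: αS·A = εσ·1A·T⁴ ⇒ α/ε = σT⁴/S.
α/ε = 5.67×10⁻⁸·(448)⁴/378 = 5.67×10⁻⁸·4.028×10¹⁰/378.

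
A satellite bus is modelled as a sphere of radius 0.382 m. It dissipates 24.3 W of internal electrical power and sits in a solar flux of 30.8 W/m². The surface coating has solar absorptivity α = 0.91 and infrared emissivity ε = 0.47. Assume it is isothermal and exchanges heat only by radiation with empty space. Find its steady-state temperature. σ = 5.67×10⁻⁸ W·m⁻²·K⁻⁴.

T ≈ 166 K

At steady state, absorbed solar power + internal power = radiated power.
Absorbed: α·S·A_cross = 0.91·30.8·0.4584 = 12.85 W (cross-section πr²).
Total input = 12.85 + 24.3 = 37.15 W.
Radiated: εσ·A_surf·T⁴ with A_surf = 4πr² = 1.834 m².
T⁴ = 37.15/(0.47·5.67×10⁻⁸·1.834) = 7.602×10⁸ K⁴.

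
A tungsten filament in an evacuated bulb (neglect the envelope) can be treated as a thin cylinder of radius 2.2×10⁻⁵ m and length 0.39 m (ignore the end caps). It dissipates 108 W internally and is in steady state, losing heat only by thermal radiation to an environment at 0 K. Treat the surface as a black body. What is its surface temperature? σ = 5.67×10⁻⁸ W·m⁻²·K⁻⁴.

Steady state: internal power = radiated power, P = εσA T⁴.
Radiating area A = 2πrL = 5.391×10⁻⁵ m².
T⁴ = P/(εσA) = 108/(1.0·5.67×10⁻⁸·5.391×10⁻⁵) = 3.533×10¹³ K⁴.
T = (3.533×10¹³)^(1/4).

T ≈ 2440 K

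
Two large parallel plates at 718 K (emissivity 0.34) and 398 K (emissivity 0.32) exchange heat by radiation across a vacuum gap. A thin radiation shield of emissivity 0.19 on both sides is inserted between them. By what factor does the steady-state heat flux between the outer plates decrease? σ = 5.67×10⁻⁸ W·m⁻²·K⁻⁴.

factor ≈ 2.88

Without shield: q₀ = σΔ(T⁴)/(1/ε₁+1/ε₂−1) with denominator 5.066.
With shield the two gaps are in series; the resistances add: (1/ε₁+1/ε_s−1)+(1/ε_s+1/ε₂−1) = 7.204+7.388 = 14.59.
Heat-flux ratio q₀/q = 14.59/5.066.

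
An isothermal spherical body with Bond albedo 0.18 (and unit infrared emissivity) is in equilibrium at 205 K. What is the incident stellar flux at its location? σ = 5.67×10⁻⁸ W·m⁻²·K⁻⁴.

(1−a)S·πr² = σ·4πr²·T⁴ ⇒ S = 4σT⁴/(1−a).
S = 4·5.67×10⁻⁸·1.766×10⁹/0.820.

S ≈ 488 W/m²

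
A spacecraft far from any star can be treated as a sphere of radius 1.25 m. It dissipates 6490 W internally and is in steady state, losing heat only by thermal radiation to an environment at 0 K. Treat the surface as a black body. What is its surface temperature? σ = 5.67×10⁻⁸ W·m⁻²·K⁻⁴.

T ≈ 276 K

Steady state: internal power = radiated power, P = εσA T⁴.
Radiating area A = 4πr² = 19.63 m².
T⁴ = P/(εσA) = 6490/(1.0·5.67×10⁻⁸·19.63) = 5.830×10⁹ K⁴.
T = (5.830×10⁹)^(1/4).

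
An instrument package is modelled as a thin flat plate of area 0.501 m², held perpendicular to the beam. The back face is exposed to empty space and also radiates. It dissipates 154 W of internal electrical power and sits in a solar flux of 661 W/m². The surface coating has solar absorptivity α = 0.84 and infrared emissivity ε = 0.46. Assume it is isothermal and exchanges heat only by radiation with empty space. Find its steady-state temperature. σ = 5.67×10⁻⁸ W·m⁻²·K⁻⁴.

T ≈ 359 K

At steady state, absorbed solar power + internal power = radiated power.
Absorbed: α·S·A_cross = 0.84·661·0.5010 = 278.2 W (cross-section A).
Total input = 278.2 + 154 = 432.2 W.
Radiated: εσ·A_surf·T⁴ with A_surf = 2A = 1.002 m².
T⁴ = 432.2/(0.46·5.67×10⁻⁸·1.002) = 1.654×10¹⁰ K⁴.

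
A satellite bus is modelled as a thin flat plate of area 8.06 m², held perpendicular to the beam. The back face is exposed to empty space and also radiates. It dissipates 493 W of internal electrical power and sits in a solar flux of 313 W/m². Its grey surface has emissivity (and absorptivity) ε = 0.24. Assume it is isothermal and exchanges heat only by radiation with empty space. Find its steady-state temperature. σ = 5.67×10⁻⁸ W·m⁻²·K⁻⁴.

T ≈ 266 K

At steady state, absorbed solar power + internal power = radiated power.
Absorbed: α·S·A_cross = 0.24·313·8.060 = 605.5 W (cross-section A).
Total input = 605.5 + 493 = 1098 W.
Radiated: εσ·A_surf·T⁴ with A_surf = 2A = 16.12 m².
T⁴ = 1098/(0.24·5.67×10⁻⁸·16.12) = 5.008×10⁹ K⁴.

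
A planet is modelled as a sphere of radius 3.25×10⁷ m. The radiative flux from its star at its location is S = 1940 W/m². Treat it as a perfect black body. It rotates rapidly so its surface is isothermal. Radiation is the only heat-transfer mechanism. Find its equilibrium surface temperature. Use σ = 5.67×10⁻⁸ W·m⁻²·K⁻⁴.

At equilibrium, absorbed power = emitted power.
Absorbing cross-section = πr² = 3.318×10¹⁵ m²; emitting surface = 4πr² = 1.327×10¹⁶ m² (ratio 4).
S·A_cross = εσ·A_surf·T⁴  ⇒  T⁴ = S/(4σ).
T⁴ = 1.00·1940/(4·5.67×10⁻⁸) = 8.554×10⁹ K⁴.
T = (8.554×10⁹)^(1/4).

T ≈ 304 K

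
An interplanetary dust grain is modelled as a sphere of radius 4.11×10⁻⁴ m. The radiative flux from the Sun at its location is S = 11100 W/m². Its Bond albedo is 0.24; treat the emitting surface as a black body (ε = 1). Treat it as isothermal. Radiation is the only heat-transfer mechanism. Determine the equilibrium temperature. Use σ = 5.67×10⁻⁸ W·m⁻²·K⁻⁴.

T ≈ 439 K

At equilibrium, absorbed power = emitted power.
Absorbing cross-section = πr² = 5.307×10⁻⁷ m²; emitting surface = 4πr² = 2.123×10⁻⁶ m² (ratio 4).
(1−a)S·A_cross = εσ·A_surf·T⁴  ⇒  T⁴ = (1−a)S/(4σ).
T⁴ = 0.760·11100/(4·5.67×10⁻⁸) = 3.720×10¹⁰ K⁴.
T = (3.720×10¹⁰)^(1/4).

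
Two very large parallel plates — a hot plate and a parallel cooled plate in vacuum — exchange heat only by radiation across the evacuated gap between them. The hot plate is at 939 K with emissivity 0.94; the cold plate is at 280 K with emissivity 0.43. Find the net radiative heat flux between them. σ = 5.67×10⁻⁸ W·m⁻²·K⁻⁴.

For two infinite grey parallel plates, q = σ(T₁⁴ − T₂⁴)/(1/ε₁ + 1/ε₂ − 1).
T₁⁴ − T₂⁴ = 7.774×10¹¹ − 6.147×10⁹ = 7.713×10¹¹ K⁴.
1/ε₁ + 1/ε₂ − 1 = 1.064 + 2.326 − 1 = 2.389.
q = 5.67×10⁻⁸ × 7.713×10¹¹ / 2.389.

q ≈ 18300 W/m²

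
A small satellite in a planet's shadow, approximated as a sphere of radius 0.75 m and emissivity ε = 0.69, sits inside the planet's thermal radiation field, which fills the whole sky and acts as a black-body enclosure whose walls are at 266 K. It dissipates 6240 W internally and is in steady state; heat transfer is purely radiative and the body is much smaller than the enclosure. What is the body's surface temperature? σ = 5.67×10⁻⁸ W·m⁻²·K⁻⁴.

T ≈ 407 K

For a small grey body in a large enclosure, net radiated power = εσA(T⁴ − T_w⁴).
Steady state: P = εσA(T⁴ − T_w⁴) with A = 4πr² = 7.069 m².
T⁴ = P/(εσA) + T_w⁴ = 6240/(0.69·5.67×10⁻⁸·7.069) + (266)⁴
    = 2.256×10¹⁰ + 5.006×10⁹ = 2.757×10¹⁰ K⁴.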